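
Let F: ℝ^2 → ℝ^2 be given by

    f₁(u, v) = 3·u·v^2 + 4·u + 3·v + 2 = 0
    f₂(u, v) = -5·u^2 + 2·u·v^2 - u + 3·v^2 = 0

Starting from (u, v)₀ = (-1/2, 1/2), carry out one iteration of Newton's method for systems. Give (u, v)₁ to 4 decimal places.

At (-1/2, 1/2): F = (1.1250, -0.2500).
Jacobian J = [[3·v^2 + 4, 6·u·v + 3], [-10·u + 2·v^2 - 1, 4·u·v + 6·v]].
At the point, J = [[4.7500, 1.5000], [4.5000, 2.0000]] (det J = 2.7500).
Solving J·Δ = −F gives Δ = (-0.9545, 2.2727).
Then the next iterate is (u, v)₁ = (-1.4545, 2.7727).

(-1.4545, 2.7727)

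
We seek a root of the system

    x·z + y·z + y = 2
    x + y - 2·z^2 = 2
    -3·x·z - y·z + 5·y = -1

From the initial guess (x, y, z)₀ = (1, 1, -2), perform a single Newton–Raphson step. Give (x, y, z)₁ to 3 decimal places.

(-0.143, 0.657, -0.814)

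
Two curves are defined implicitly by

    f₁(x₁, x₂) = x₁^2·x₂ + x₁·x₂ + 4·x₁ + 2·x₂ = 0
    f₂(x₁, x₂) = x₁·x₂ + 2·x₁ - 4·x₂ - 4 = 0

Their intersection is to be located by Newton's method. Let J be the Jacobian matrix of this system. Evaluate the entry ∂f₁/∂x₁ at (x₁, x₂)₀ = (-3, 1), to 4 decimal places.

∂f₁/∂x₁ = 2·x₁·x₂ + x₂ + 4.
At (-3, 1) this is -1.0000.

-1.0000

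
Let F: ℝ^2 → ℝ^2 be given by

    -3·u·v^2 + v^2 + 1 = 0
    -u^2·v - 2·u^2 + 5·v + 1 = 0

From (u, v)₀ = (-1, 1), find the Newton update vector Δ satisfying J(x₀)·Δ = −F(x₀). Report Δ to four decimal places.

(-0.0667, -0.6500)

At (-1, 1): F = (5.0000, 3.0000).
Jacobian J = [[-3·v^2, -6·u·v + 2·v], [-2·u·v - 4·u, -u^2 + 5]].
At the point, J = [[-3.0000, 8.0000], [6.0000, 4.0000]] (det J = -60.0000).
Solving J·Δ = −F gives Δ = (-0.0667, -0.6500).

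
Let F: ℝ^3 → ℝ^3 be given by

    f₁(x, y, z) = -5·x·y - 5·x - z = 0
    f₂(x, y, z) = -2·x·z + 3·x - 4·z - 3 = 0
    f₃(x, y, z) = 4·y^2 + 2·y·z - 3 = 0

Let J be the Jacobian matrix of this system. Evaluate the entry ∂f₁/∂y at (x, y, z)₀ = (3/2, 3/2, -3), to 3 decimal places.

-7.500

∂f₁/∂y = -5·x.
At (3/2, 3/2, -3) this is -7.500.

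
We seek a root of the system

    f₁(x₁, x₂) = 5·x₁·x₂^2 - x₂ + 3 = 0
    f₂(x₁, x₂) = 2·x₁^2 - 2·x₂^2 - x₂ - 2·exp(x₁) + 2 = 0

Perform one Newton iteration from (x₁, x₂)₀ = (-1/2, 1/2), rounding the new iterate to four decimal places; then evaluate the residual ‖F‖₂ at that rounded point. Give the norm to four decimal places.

At (-1/2, 1/2): F = (1.8750, 0.286939).
Jacobian J = [[5·x₂^2, 10·x₁·x₂ - 1], [4·x₁ - 2·exp(x₁), -4·x₂ - 1]].
At the point, J = [[1.2500, -3.5000], [-3.213061, -3.0000]] (det J = -14.995715).
Solving J·Δ = −F gives Δ = (-0.3081, 0.4257).
Then the next iterate is (x₁, x₂)₁ = (-0.8081, 0.9257).
Re-evaluating at (-0.8081, 0.9257): F = (-1.388087, -0.224898), so ‖F‖₂ = 1.4062.

1.4062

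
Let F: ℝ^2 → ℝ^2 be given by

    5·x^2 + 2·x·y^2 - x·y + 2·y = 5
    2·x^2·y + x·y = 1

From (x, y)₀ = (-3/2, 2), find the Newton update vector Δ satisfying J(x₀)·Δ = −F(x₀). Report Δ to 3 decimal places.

At (-3/2, 2): F = (1.250, 5.000).
Jacobian J = [[10·x + 2·y^2 - y, 4·x·y - x + 2], [4·x·y + y, 2·x^2 + x]].
At the point, J = [[-9.000, -8.500], [-10.000, 3.000]] (det J = -112.000).
Solving J·Δ = −F gives Δ = (0.413, -0.290).

(0.413, -0.290)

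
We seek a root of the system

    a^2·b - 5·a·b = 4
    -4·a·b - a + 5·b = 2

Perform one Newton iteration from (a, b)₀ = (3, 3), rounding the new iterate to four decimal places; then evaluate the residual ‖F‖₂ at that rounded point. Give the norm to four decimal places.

0.3060

At (3, 3): F = (-22.0000, -26.0000).
Jacobian J = [[2·a·b - 5·b, a^2 - 5·a], [-4·b - 1, -4·a + 5]].
At the point, J = [[3.0000, -6.0000], [-13.0000, -7.0000]] (det J = -99.0000).
Solving J·Δ = −F gives Δ = (-0.0202, -3.6768).
Then the next iterate is (a, b)₁ = (2.9798, -0.6768).
Re-evaluating at (2.9798, -0.6768): F = (0.074195, -0.296885), so ‖F‖₂ = 0.3060.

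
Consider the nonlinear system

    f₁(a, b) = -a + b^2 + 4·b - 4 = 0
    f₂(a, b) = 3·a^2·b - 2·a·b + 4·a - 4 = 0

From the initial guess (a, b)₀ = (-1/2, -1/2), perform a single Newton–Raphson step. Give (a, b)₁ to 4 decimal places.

At (-1/2, -1/2): F = (-5.2500, -6.8750).
Jacobian J = [[-1, 2·b + 4], [6·a·b - 2·b + 4, 3·a^2 - 2·a]].
At the point, J = [[-1.0000, 3.0000], [6.5000, 1.7500]] (det J = -21.2500).
Solving J·Δ = −F gives Δ = (0.5382, 1.9294).
Then the next iterate is (a, b)₁ = (0.0382, 1.4294).

(0.0382, 1.4294)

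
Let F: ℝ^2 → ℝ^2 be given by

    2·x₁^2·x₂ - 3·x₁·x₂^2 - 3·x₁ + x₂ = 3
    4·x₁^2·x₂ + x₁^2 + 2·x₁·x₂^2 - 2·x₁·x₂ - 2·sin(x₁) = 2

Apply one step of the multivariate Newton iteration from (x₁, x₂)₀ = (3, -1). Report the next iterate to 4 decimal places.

(3.6672, 0.4057)

At (3, -1): F = (-40.0000, -17.282240).
Jacobian J = [[4·x₁·x₂ - 3·x₂^2 - 3, 2·x₁^2 - 6·x₁·x₂ + 1], [8·x₁·x₂ + 2·x₁ + 2·x₂^2 - 2·x₂ - 2·cos(x₁), 4·x₁^2 + 4·x₁·x₂ - 2·x₁]].
At the point, J = [[-18.0000, 37.0000], [-12.020015, 18.0000]] (det J = 120.740555).
Solving J·Δ = −F gives Δ = (0.6672, 1.4057).
Then the next iterate is (x₁, x₂)₁ = (3.6672, 0.4057).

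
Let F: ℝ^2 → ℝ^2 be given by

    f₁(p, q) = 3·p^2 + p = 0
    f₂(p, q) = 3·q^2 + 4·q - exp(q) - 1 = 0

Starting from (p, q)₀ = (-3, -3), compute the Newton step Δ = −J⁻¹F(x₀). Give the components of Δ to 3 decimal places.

At (-3, -3): F = (24.000, 13.95021).
Jacobian J = [[6·p + 1, 0], [0, 6·q - exp(q) + 4]].
At the point, J = [[-17.000, 0.000], [0.000, -14.04979]] (det J = 238.84638).
Solving J·Δ = −F gives Δ = (1.412, 0.993).

(1.412, 0.993)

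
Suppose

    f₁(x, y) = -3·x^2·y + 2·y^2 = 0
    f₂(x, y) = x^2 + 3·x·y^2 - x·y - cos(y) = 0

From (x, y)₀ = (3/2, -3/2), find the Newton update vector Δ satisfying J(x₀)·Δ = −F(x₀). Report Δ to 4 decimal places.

(-0.6673, 0.4405)

At (3/2, -3/2): F = (14.6250, 14.554263).
Jacobian J = [[-6·x·y, -3·x^2 + 4·y], [2·x + 3·y^2 - y, 6·x·y - x + sin(y)]].
At the point, J = [[13.5000, -12.7500], [11.2500, -15.997495]] (det J = -72.528682).
Solving J·Δ = −F gives Δ = (-0.6673, 0.4405).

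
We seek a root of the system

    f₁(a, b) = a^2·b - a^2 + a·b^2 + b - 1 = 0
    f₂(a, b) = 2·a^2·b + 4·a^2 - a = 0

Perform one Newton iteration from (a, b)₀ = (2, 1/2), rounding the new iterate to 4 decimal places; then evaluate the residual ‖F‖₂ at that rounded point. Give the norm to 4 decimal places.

4.4521

At (2, 1/2): F = (-2.0000, 18.0000).
Jacobian J = [[2·a·b - 2·a + b^2, a^2 + 2·a·b + 1], [4·a·b + 8·a - 1, 2·a^2]].
At the point, J = [[-1.7500, 7.0000], [19.0000, 8.0000]] (det J = -147.0000).
Solving J·Δ = −F gives Δ = (-0.9660, 0.0442).
Then the next iterate is (a, b)₁ = (1.0340, 0.5442).
Re-evaluating at (1.0340, 0.5442): F = (-0.636898, 4.406293), so ‖F‖₂ = 4.4521.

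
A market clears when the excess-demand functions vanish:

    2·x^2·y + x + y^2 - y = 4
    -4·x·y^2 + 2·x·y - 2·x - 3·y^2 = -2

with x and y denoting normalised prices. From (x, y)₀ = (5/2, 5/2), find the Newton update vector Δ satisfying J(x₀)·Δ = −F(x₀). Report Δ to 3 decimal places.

(-0.690, -0.943)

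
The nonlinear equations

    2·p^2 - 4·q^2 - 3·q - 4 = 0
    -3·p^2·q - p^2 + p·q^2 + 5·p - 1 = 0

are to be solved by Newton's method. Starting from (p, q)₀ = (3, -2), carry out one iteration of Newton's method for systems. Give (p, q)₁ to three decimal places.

(1.893, -1.286)

At (3, -2): F = (4.000, 71.000).
Jacobian J = [[4·p, -8·q - 3], [-6·p·q - 2·p + q^2 + 5, -3·p^2 + 2·p·q]].
At the point, J = [[12.000, 13.000], [39.000, -39.000]] (det J = -975.000).
Solving J·Δ = −F gives Δ = (-1.107, 0.714).
Then the next iterate is (p, q)₁ = (1.893, -1.286).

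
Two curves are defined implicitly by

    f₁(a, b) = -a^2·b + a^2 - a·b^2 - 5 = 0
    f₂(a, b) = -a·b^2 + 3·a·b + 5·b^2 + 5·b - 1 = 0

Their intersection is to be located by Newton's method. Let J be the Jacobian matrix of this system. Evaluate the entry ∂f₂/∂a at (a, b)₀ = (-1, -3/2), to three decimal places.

-6.750

∂f₂/∂a = -b^2 + 3·b.
At (-1, -3/2) this is -6.750.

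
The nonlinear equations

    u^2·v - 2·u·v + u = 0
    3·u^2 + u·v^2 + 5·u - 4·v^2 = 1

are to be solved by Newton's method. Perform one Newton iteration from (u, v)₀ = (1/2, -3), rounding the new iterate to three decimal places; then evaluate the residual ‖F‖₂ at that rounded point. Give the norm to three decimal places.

At (1/2, -3): F = (2.750, -29.250).
Jacobian J = [[2·u·v - 2·v + 1, u^2 - 2·u], [6·u + v^2 + 5, 2·u·v - 8·v]].
At the point, J = [[4.000, -0.750], [17.000, 21.000]] (det J = 96.750).
Solving J·Δ = −F gives Δ = (-0.370, 1.693).
Then the next iterate is (u, v)₁ = (0.130, -1.307).
Re-evaluating at (0.130, -1.307): F = (0.44773, -6.91022), so ‖F‖₂ = 6.925.

6.925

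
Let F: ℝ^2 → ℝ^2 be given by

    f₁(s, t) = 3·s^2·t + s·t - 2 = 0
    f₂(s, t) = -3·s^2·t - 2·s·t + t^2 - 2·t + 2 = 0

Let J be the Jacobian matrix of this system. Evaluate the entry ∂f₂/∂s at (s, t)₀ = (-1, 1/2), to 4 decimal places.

∂f₂/∂s = -6·s·t - 2·t.
At (-1, 1/2) this is 2.0000.

2.0000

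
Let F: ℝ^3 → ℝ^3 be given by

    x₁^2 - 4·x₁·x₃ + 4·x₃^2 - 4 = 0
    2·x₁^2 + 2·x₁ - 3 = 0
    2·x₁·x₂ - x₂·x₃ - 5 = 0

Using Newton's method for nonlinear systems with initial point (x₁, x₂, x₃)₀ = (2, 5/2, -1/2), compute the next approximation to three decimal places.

At (2, 5/2, -1/2): F = (5.000, 9.000, 6.250).
Jacobian J = [[2·x₁ - 4·x₃, 0, -4·x₁ + 8·x₃], [4·x₁ + 2, 0, 0], [2·x₂, 2·x₁ - x₃, -x₂]].
At the point, J = [[6.000, 0.000, -12.000], [10.000, 0.000, 0.000], [5.000, 4.500, -2.500]] (det J = -540.000).
Solving J·Δ = −F gives Δ = (-0.900, -0.407, -0.033).
Then the next iterate is (x₁, x₂, x₃)₁ = (1.100, 2.093, -0.533).

(1.100, 2.093, -0.533)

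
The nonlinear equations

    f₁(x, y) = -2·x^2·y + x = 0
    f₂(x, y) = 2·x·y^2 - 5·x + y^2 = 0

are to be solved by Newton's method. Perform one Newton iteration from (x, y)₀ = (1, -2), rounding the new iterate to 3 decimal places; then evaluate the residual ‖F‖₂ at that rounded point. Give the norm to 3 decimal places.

2.613

At (1, -2): F = (5.000, 7.000).
Jacobian J = [[-4·x·y + 1, -2·x^2], [2·y^2 - 5, 4·x·y + 2·y]].
At the point, J = [[9.000, -2.000], [3.000, -12.000]] (det J = -102.000).
Solving J·Δ = −F gives Δ = (-0.451, 0.471).
Then the next iterate is (x, y)₁ = (0.549, -1.529).
Re-evaluating at (0.549, -1.529): F = (1.47068, 2.15979), so ‖F‖₂ = 2.613.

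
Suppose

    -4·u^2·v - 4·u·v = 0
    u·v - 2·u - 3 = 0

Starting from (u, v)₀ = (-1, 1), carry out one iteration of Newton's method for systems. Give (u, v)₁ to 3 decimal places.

(-1.000, -1.000)

At (-1, 1): F = (0.000, -2.000).
Jacobian J = [[-8·u·v - 4·v, -4·u^2 - 4·u], [v - 2, u]].
At the point, J = [[4.000, 0.000], [-1.000, -1.000]] (det J = -4.000).
Solving J·Δ = −F gives Δ = (0.000, -2.000).
Then the next iterate is (u, v)₁ = (-1.000, -1.000).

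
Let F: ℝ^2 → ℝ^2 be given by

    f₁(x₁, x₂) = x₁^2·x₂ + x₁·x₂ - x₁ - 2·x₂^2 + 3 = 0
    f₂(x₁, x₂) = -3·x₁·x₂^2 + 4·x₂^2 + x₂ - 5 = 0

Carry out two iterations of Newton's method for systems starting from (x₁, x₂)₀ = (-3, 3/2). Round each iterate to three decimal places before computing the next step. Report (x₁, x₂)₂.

(-0.600, 0.938)

At (-3, 3/2): F = (10.500, 25.750).
Jacobian J = [[2·x₁·x₂ + x₂ - 1, x₁^2 + x₁ - 4·x₂], [-3·x₂^2, -6·x₁·x₂ + 8·x₂ + 1]].
At the point, J = [[-8.500, 0.000], [-6.750, 40.000]] (det J = -340.000).
Solving J·Δ = −F gives Δ = (1.235, -0.435).
Then the next iterate is (x₁, x₂)₁ = (-1.765, 1.065).
Round to (-1.765, 1.065) and repeat: F = (3.93454, 6.60762), J = [[-3.69445, -2.90977], [-3.40267, 20.79835]].
Δ = (1.165, -0.127), so (x₁, x₂)₂ = (-0.600, 0.938).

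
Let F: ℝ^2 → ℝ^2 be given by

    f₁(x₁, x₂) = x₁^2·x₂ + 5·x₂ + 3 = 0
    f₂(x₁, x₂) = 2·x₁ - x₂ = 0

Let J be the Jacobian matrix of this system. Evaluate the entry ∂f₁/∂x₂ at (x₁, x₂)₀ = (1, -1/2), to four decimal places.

∂f₁/∂x₂ = x₁^2 + 5.
At (1, -1/2) this is 6.0000.

6.0000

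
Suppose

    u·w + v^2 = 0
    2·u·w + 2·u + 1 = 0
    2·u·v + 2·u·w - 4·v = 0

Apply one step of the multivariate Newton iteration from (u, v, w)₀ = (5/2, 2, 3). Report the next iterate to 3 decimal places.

(4.389, 2.222, -4.222)

At (5/2, 2, 3): F = (11.500, 21.000, 17.000).
Jacobian J = [[w, 2·v, u], [2·w + 2, 0, 2·u], [2·v + 2·w, 2·u - 4, 2·u]].
At the point, J = [[3.000, 4.000, 2.500], [8.000, 0.000, 5.000], [10.000, 1.000, 5.000]] (det J = 45.000).
Solving J·Δ = −F gives Δ = (1.889, 0.222, -7.222).
Then the next iterate is (u, v, w)₁ = (4.389, 2.222, -4.222).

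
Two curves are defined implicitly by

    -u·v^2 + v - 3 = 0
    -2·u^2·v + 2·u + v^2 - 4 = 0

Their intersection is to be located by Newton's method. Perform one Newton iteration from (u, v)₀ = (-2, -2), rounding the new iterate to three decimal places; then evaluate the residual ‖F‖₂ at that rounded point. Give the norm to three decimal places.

At (-2, -2): F = (3.000, 12.000).
Jacobian J = [[-v^2, -2·u·v + 1], [-4·u·v + 2, -2·u^2 + 2·v]].
At the point, J = [[-4.000, -7.000], [-14.000, -12.000]] (det J = -50.000).
Solving J·Δ = −F gives Δ = (0.960, -0.120).
Then the next iterate is (u, v)₁ = (-1.040, -2.120).
Re-evaluating at (-1.040, -2.120): F = (-0.44582, 3.00038), so ‖F‖₂ = 3.033.

3.033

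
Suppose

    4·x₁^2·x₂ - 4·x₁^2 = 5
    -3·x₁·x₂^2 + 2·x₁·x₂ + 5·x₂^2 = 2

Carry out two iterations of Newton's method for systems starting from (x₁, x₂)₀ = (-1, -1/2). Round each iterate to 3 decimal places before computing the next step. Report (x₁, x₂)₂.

(6.460, -2.884)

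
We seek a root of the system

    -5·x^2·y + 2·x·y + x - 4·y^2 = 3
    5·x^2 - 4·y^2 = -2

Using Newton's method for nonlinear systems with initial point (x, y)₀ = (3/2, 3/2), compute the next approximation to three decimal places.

At (3/2, 3/2): F = (-22.875, 4.250).
Jacobian J = [[-10·x·y + 2·y + 1, -5·x^2 + 2·x - 8·y], [10·x, -8·y]].
At the point, J = [[-18.500, -20.250], [15.000, -12.000]] (det J = 525.750).
Solving J·Δ = −F gives Δ = (-0.686, -0.503).
Then the next iterate is (x, y)₁ = (0.814, 0.997).

(0.814, 0.997)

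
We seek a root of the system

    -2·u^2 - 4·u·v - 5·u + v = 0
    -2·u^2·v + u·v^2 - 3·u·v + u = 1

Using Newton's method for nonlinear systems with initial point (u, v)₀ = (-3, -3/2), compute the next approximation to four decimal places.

(-2.7317, -0.0375)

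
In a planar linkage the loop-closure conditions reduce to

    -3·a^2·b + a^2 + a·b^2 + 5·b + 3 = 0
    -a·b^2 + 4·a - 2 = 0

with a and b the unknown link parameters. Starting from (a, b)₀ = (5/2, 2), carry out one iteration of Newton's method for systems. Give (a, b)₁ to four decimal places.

At (5/2, 2): F = (-8.2500, -2.0000).
Jacobian J = [[-6·a·b + 2·a + b^2, -3·a^2 + 2·a·b + 5], [-b^2 + 4, -2·a·b]].
At the point, J = [[-21.0000, -3.7500], [0.0000, -10.0000]] (det J = 210.0000).
Solving J·Δ = −F gives Δ = (-0.3571, -0.2000).
Then the next iterate is (a, b)₁ = (2.1429, 1.8000).

(2.1429, 1.8000)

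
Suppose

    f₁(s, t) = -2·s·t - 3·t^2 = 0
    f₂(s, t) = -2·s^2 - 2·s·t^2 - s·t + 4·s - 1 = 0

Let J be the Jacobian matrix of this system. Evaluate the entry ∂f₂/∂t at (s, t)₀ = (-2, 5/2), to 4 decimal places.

22.0000

∂f₂/∂t = -4·s·t - s.
At (-2, 5/2) this is 22.0000.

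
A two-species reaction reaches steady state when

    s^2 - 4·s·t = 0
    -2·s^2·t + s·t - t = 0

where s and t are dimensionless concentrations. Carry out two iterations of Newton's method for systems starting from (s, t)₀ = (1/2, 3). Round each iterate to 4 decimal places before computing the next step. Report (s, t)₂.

At (1/2, 3): F = (-5.7500, -3.0000).
Jacobian J = [[2·s - 4·t, -4·s], [-4·s·t + t, -2·s^2 + s - 1]].
At the point, J = [[-11.0000, -2.0000], [-3.0000, -1.0000]] (det J = 5.0000).
Solving J·Δ = −F gives Δ = (0.0500, -3.1500).
Then the next iterate is (s, t)₁ = (0.5500, -0.1500).
Round to (0.5500, -0.1500) and repeat: F = (0.6325, 0.158250), J = [[1.7000, -2.2000], [0.1800, -1.0550]].
Δ = (-0.2284, 0.1110), so (s, t)₂ = (0.3216, -0.0390).

(0.3216, -0.0390)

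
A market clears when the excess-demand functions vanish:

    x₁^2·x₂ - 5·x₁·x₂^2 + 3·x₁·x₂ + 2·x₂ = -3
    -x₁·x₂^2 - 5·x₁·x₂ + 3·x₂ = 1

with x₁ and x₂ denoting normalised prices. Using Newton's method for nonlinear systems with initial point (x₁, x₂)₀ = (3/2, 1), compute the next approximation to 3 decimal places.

(-0.181, 1.411)

At (3/2, 1): F = (4.250, -7.000).
Jacobian J = [[2·x₁·x₂ - 5·x₂^2 + 3·x₂, x₁^2 - 10·x₁·x₂ + 3·x₁ + 2], [-x₂^2 - 5·x₂, -2·x₁·x₂ - 5·x₁ + 3]].
At the point, J = [[1.000, -6.250], [-6.000, -7.500]] (det J = -45.000).
Solving J·Δ = −F gives Δ = (-1.681, 0.411).
Then the next iterate is (x₁, x₂)₁ = (-0.181, 1.411).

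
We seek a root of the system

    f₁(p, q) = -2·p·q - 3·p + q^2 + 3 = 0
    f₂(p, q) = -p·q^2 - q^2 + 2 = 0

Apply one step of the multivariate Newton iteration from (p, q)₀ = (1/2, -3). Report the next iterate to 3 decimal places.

(1.639, -0.583)

At (1/2, -3): F = (13.500, -11.500).
Jacobian J = [[-2·q - 3, -2·p + 2·q], [-q^2, -2·p·q - 2·q]].
At the point, J = [[3.000, -7.000], [-9.000, 9.000]] (det J = -36.000).
Solving J·Δ = −F gives Δ = (1.139, 2.417).
Then the next iterate is (p, q)₁ = (1.639, -0.583).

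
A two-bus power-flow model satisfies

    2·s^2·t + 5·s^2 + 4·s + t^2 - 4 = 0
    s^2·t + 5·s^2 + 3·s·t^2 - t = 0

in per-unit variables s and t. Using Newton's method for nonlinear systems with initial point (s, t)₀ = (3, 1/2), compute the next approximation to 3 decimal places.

(0.819, 1.815)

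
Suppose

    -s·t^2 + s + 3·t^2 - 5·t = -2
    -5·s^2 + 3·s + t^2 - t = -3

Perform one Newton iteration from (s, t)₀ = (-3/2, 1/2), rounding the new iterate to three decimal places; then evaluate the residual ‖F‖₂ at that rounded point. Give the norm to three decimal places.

3.060

At (-3/2, 1/2): F = (-0.875, -13.000).
Jacobian J = [[-t^2 + 1, -2·s·t + 6·t - 5], [-10·s + 3, 2·t - 1]].
At the point, J = [[0.750, -0.500], [18.000, 0.000]] (det J = 9.000).
Solving J·Δ = −F gives Δ = (0.722, -0.667).
Then the next iterate is (s, t)₁ = (-0.778, -0.167).
Re-evaluating at (-0.778, -0.167): F = (2.16236, -2.16553), so ‖F‖₂ = 3.060.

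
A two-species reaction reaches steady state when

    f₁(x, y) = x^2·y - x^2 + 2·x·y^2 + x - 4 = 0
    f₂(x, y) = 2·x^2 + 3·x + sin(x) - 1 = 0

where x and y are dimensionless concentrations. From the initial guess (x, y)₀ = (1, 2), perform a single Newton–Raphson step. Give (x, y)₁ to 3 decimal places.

At (1, 2): F = (6.000, 4.84147).
Jacobian J = [[2·x·y - 2·x + 2·y^2 + 1, x^2 + 4·x·y], [4·x + cos(x) + 3, 0]].
At the point, J = [[11.000, 9.000], [7.54030, 0.000]] (det J = -67.86272).
Solving J·Δ = −F gives Δ = (-0.642, 0.118).
Then the next iterate is (x, y)₁ = (0.358, 2.118).

(0.358, 2.118)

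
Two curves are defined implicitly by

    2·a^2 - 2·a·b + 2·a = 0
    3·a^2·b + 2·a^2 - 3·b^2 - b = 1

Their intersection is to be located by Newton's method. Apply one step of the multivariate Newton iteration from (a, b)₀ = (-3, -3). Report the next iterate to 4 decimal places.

(-2.3832, -1.5888)

At (-3, -3): F = (-6.0000, -88.0000).
Jacobian J = [[4·a - 2·b + 2, -2·a], [6·a·b + 4·a, 3·a^2 - 6·b - 1]].
At the point, J = [[-4.0000, 6.0000], [42.0000, 44.0000]] (det J = -428.0000).
Solving J·Δ = −F gives Δ = (0.6168, 1.4112).
Then the next iterate is (a, b)₁ = (-2.3832, -1.5888).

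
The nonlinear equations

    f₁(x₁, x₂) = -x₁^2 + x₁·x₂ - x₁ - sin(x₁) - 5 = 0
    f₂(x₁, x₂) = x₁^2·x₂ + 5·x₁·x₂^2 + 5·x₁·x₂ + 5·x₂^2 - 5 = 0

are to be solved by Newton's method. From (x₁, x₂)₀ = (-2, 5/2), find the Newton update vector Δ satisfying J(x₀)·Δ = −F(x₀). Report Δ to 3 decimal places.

At (-2, 5/2): F = (-11.09070, -51.250).
Jacobian J = [[-2·x₁ + x₂ - cos(x₁) - 1, x₁], [2·x₁·x₂ + 5·x₂^2 + 5·x₂, x₁^2 + 10·x₁·x₂ + 5·x₁ + 10·x₂]].
At the point, J = [[5.91615, -2.000], [33.750, -31.000]] (det J = -115.90055).
Solving J·Δ = −F gives Δ = (2.082, 0.614).

(2.082, 0.614)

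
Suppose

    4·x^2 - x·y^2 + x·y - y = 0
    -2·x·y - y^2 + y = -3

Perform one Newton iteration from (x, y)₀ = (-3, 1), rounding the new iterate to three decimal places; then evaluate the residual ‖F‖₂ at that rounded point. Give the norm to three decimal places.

11.788

At (-3, 1): F = (35.000, 9.000).
Jacobian J = [[8·x - y^2 + y, -2·x·y + x - 1], [-2·y, -2·x - 2·y + 1]].
At the point, J = [[-24.000, 2.000], [-2.000, 5.000]] (det J = -116.000).
Solving J·Δ = −F gives Δ = (1.353, -1.259).
Then the next iterate is (x, y)₁ = (-1.647, -0.259).
Re-evaluating at (-1.647, -0.259): F = (11.64649, 1.82077), so ‖F‖₂ = 11.788.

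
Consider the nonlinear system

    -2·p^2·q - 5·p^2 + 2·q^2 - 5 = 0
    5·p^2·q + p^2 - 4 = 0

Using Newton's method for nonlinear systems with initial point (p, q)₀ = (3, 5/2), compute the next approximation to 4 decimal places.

At (3, 5/2): F = (-82.5000, 117.5000).
Jacobian J = [[-4·p·q - 10·p, -2·p^2 + 4·q], [10·p·q + 2·p, 5·p^2]].
At the point, J = [[-60.0000, -8.0000], [81.0000, 45.0000]] (det J = -2052.0000).
Solving J·Δ = −F gives Δ = (-1.3511, -0.1791).
Then the next iterate is (p, q)₁ = (1.6489, 2.3209).

(1.6489, 2.3209)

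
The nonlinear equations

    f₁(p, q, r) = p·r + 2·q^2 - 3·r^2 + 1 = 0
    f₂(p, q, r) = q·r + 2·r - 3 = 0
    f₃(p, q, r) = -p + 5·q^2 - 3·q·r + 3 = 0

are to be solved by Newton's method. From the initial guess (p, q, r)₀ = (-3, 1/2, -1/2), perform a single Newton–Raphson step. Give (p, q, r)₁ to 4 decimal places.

(-0.2273, 0.0682, 1.1136)

At (-3, 1/2, -1/2): F = (2.2500, -4.2500, 8.0000).
Jacobian J = [[r, 4·q, p - 6·r], [0, r, q + 2], [-1, 10·q - 3·r, -3·q]].
At the point, J = [[-0.5000, 2.0000, 0.0000], [0.0000, -0.5000, 2.5000], [-1.0000, 6.5000, -1.5000]] (det J = 2.7500).
Solving J·Δ = −F gives Δ = (2.7727, -0.4318, 1.6136).
Then the next iterate is (p, q, r)₁ = (-0.2273, 0.0682, 1.1136).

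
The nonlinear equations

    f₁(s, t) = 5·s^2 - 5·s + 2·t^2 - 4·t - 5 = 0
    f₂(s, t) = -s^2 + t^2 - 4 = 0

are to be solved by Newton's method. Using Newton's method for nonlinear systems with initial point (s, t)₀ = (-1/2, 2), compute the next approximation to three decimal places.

At (-1/2, 2): F = (-1.250, -0.250).
Jacobian J = [[10·s - 5, 4·t - 4], [-2·s, 2·t]].
At the point, J = [[-10.000, 4.000], [1.000, 4.000]] (det J = -44.000).
Solving J·Δ = −F gives Δ = (-0.091, 0.085).
Then the next iterate is (s, t)₁ = (-0.591, 2.085).

(-0.591, 2.085)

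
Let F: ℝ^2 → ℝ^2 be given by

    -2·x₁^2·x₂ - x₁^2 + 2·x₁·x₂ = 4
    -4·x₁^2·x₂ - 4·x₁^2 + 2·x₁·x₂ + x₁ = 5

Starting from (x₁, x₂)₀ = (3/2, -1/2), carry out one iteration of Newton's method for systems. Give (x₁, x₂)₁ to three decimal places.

At (3/2, -1/2): F = (-5.500, -9.500).
Jacobian J = [[-4·x₁·x₂ - 2·x₁ + 2·x₂, -2·x₁^2 + 2·x₁], [-8·x₁·x₂ - 8·x₁ + 2·x₂ + 1, -4·x₁^2 + 2·x₁]].
At the point, J = [[-1.000, -1.500], [-6.000, -6.000]] (det J = -3.000).
Solving J·Δ = −F gives Δ = (6.250, -7.833).
Then the next iterate is (x₁, x₂)₁ = (7.750, -8.333).

(7.750, -8.333)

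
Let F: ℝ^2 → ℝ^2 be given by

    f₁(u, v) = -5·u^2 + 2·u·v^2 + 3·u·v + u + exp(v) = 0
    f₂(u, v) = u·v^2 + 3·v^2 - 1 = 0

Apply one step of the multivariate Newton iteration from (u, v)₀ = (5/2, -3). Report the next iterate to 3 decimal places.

At (5/2, -3): F = (-6.20021, 48.500).
Jacobian J = [[-10·u + 2·v^2 + 3·v + 1, 4·u·v + 3·u + exp(v)], [v^2, 2·u·v + 6·v]].
At the point, J = [[-15.000, -22.45021], [9.000, -33.000]] (det J = 697.05192).
Solving J·Δ = −F gives Δ = (-1.856, 0.964).
Then the next iterate is (u, v)₁ = (0.644, -2.036).

(0.644, -2.036)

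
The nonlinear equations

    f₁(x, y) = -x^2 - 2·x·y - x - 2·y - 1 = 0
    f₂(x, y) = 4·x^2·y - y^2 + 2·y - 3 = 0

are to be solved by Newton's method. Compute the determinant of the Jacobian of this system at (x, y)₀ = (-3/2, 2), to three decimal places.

J = [[-2·x - 2·y - 1, -2·x - 2], [8·x·y, 4·x^2 - 2·y + 2]].
At the point, J = [[-2.000, 1.000], [-24.000, 7.000]].
det J = 10.000.

10.000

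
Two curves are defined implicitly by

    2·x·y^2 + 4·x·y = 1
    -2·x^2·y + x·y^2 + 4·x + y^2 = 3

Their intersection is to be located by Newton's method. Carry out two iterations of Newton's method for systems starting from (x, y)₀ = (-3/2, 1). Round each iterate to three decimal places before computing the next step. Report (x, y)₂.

(0.379, 0.949)

At (-3/2, 1): F = (-10.000, -14.000).
Jacobian J = [[2·y^2 + 4·y, 4·x·y + 4·x], [-4·x·y + y^2 + 4, -2·x^2 + 2·x·y + 2·y]].
At the point, J = [[6.000, -12.000], [11.000, -5.500]] (det J = 99.000).
Solving J·Δ = −F gives Δ = (1.141, -0.263).
Then the next iterate is (x, y)₁ = (-0.359, 0.737).
Round to (-0.359, 0.737) and repeat: F = (-2.44833, -4.27780), J = [[4.03434, -2.49433], [5.60150, 0.68707]].
Δ = (0.738, 0.212), so (x, y)₂ = (0.379, 0.949).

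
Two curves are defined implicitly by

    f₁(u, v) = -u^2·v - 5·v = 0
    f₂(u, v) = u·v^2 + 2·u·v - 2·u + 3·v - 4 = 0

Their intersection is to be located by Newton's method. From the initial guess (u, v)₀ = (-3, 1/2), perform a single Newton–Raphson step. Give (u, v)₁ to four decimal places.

(-1.6491, 0.2895)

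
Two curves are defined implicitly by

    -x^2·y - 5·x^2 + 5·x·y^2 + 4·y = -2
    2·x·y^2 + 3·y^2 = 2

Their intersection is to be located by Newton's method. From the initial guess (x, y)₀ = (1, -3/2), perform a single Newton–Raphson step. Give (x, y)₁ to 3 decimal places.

At (1, -3/2): F = (3.750, 9.250).
Jacobian J = [[-2·x·y - 10·x + 5·y^2, -x^2 + 10·x·y + 4], [2·y^2, 4·x·y + 6·y]].
At the point, J = [[4.250, -12.000], [4.500, -15.000]] (det J = -9.750).
Solving J·Δ = −F gives Δ = (5.615, 2.301).
Then the next iterate is (x, y)₁ = (6.615, 0.801).

(6.615, 0.801)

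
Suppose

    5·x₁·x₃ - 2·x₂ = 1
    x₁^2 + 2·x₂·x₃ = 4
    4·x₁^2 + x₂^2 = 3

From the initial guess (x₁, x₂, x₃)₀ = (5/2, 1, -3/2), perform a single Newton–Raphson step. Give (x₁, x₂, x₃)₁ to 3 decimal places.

At (5/2, 1, -3/2): F = (-21.750, -0.750, 23.000).
Jacobian J = [[5·x₃, -2, 5·x₁], [2·x₁, 2·x₃, 2·x₂], [8·x₁, 2·x₂, 0]].
At the point, J = [[-7.500, -2.000, 12.500], [5.000, -3.000, 2.000], [20.000, 2.000, 0.000]] (det J = 825.000).
Solving J·Δ = −F gives Δ = (-1.017, -1.333, 0.917).
Then the next iterate is (x₁, x₂, x₃)₁ = (1.483, -0.333, -0.583).

(1.483, -0.333, -0.583)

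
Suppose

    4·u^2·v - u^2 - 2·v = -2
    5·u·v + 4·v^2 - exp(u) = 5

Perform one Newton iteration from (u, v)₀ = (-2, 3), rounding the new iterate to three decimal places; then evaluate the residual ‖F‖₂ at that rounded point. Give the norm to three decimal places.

At (-2, 3): F = (40.000, 0.86466).
Jacobian J = [[8·u·v - 2·u, 4·u^2 - 2], [5·v - exp(u), 5·u + 8·v]].
At the point, J = [[-44.000, 14.000], [14.86466, 14.000]] (det J = -824.10531).
Solving J·Δ = −F gives Δ = (0.665, -0.768).
Then the next iterate is (u, v)₁ = (-1.335, 2.232).
Re-evaluating at (-1.335, 2.232): F = (11.66548, -0.23446), so ‖F‖₂ = 11.668.

11.668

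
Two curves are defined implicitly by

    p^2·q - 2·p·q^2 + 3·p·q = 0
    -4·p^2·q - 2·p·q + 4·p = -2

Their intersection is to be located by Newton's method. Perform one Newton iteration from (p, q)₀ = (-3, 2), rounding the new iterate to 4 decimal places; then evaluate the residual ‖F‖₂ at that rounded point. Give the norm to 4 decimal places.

20.0437

At (-3, 2): F = (24.0000, -70.0000).
Jacobian J = [[2·p·q - 2·q^2 + 3·q, p^2 - 4·p·q + 3·p], [-8·p·q - 2·q + 4, -4·p^2 - 2·p]].
At the point, J = [[-14.0000, 24.0000], [48.0000, -30.0000]] (det J = -732.0000).
Solving J·Δ = −F gives Δ = (1.3115, -0.2350).
Then the next iterate is (p, q)₁ = (-1.6885, 1.7650).
Re-evaluating at (-1.6885, 1.7650): F = (6.611579, -18.921883), so ‖F‖₂ = 20.0437.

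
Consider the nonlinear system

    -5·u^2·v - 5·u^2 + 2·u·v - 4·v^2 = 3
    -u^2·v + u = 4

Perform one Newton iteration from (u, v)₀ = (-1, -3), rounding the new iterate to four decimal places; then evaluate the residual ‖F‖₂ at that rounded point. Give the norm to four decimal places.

2.8981

At (-1, -3): F = (-23.0000, -2.0000).
Jacobian J = [[-10·u·v - 10·u + 2·v, -5·u^2 + 2·u - 8·v], [-2·u·v + 1, -u^2]].
At the point, J = [[-26.0000, 17.0000], [-5.0000, -1.0000]] (det J = 111.0000).
Solving J·Δ = −F gives Δ = (-0.5135, 0.5676).
Then the next iterate is (u, v)₁ = (-1.5135, -2.4324).
Re-evaluating at (-1.5135, -2.4324): F = (-2.897538, 0.058356), so ‖F‖₂ = 2.8981.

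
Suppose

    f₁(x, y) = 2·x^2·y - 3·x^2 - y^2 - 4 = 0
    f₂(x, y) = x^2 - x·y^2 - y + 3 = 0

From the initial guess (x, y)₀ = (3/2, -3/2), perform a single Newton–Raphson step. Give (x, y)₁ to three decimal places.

At (3/2, -3/2): F = (-19.750, 3.375).
Jacobian J = [[4·x·y - 6·x, 2·x^2 - 2·y], [2·x - y^2, -2·x·y - 1]].
At the point, J = [[-18.000, 7.500], [0.750, 3.500]] (det J = -68.625).
Solving J·Δ = −F gives Δ = (-1.376, -0.669).
Then the next iterate is (x, y)₁ = (0.124, -2.169).

(0.124, -2.169)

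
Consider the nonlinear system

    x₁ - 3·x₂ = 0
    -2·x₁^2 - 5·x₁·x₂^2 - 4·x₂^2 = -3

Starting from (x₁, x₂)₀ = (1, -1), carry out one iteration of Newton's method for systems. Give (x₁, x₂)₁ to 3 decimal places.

(6.333, 2.111)

At (1, -1): F = (4.000, -8.000).
Jacobian J = [[1, -3], [-4·x₁ - 5·x₂^2, -10·x₁·x₂ - 8·x₂]].
At the point, J = [[1.000, -3.000], [-9.000, 18.000]] (det J = -9.000).
Solving J·Δ = −F gives Δ = (5.333, 3.111).
Then the next iterate is (x₁, x₂)₁ = (6.333, 2.111).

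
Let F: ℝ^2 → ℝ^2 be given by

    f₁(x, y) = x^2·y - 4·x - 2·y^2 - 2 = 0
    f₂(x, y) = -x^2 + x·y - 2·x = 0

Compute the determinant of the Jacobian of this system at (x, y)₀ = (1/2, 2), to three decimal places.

-8.750

J = [[2·x·y - 4, x^2 - 4·y], [-2·x + y - 2, x]].
At the point, J = [[-2.000, -7.750], [-1.000, 0.500]].
det J = -8.750.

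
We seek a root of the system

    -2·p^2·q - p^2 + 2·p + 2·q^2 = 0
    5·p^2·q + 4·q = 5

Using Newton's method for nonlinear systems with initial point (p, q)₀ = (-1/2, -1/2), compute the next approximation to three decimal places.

(0.795, 0.336)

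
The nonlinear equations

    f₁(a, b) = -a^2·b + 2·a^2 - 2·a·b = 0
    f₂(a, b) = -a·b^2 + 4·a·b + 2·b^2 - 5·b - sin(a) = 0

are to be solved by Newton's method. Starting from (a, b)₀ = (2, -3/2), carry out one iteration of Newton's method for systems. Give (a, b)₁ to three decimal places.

At (2, -3/2): F = (20.000, -5.40930).
Jacobian J = [[-2·a·b + 4·a - 2·b, -a^2 - 2·a], [-b^2 + 4·b - cos(a), -2·a·b + 4·a + 4·b - 5]].
At the point, J = [[17.000, -8.000], [-7.83385, 3.000]] (det J = -11.67083).
Solving J·Δ = −F gives Δ = (1.433, 5.545).
Then the next iterate is (a, b)₁ = (3.433, 4.045).

(3.433, 4.045)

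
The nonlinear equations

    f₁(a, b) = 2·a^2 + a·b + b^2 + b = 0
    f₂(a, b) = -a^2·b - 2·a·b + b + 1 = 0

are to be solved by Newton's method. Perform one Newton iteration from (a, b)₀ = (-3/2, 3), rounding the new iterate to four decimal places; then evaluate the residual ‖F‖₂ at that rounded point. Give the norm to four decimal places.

At (-3/2, 3): F = (12.0000, 6.2500).
Jacobian J = [[4·a + b, a + 2·b + 1], [-2·a·b - 2·b, -a^2 - 2·a + 1]].
At the point, J = [[-3.0000, 5.5000], [3.0000, 1.7500]] (det J = -21.7500).
Solving J·Δ = −F gives Δ = (-0.6149, -2.5172).
Then the next iterate is (a, b)₁ = (-2.1149, 0.4828).
Re-evaluating at (-2.1149, 0.4828): F = (8.640426, 1.365479), so ‖F‖₂ = 8.7477.

8.7477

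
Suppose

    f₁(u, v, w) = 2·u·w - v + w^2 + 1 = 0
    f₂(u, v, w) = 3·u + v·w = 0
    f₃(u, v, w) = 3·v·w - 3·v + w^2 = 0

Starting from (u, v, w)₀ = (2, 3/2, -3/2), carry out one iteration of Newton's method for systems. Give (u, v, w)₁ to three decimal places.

At (2, 3/2, -3/2): F = (-4.250, 3.750, -9.000).
Jacobian J = [[2·w, -1, 2·u + 2·w], [3, w, v], [0, 3·w - 3, 3·v + 2·w]].
At the point, J = [[-3.000, -1.000, 1.000], [3.000, -1.500, 1.500], [0.000, -7.500, 1.500]] (det J = -45.000).
Solving J·Δ = −F gives Δ = (-1.350, -1.450, -1.250).
Then the next iterate is (u, v, w)₁ = (0.650, 0.050, -2.750).

(0.650, 0.050, -2.750)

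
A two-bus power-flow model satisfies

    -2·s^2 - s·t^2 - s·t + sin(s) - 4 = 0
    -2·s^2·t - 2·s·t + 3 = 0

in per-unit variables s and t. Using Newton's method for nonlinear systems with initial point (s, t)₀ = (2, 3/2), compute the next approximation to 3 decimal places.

(-1.966, 5.207)

At (2, 3/2): F = (-18.59070, -15.000).
Jacobian J = [[-4·s - t^2 - t + cos(s), -2·s·t - s], [-4·s·t - 2·t, -2·s^2 - 2·s]].
At the point, J = [[-12.16615, -8.000], [-15.000, -12.000]] (det J = 25.99376).
Solving J·Δ = −F gives Δ = (-3.966, 3.707).
Then the next iterate is (s, t)₁ = (-1.966, 5.207).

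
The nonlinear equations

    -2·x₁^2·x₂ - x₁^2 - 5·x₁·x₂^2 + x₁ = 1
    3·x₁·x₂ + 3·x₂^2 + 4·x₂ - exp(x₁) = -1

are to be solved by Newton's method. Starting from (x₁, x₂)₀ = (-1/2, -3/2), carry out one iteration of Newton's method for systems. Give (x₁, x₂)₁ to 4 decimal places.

At (-1/2, -3/2): F = (4.6250, 3.393469).
Jacobian J = [[-4·x₁·x₂ - 2·x₁ - 5·x₂^2 + 1, -2·x₁^2 - 10·x₁·x₂], [3·x₂ - exp(x₁), 3·x₁ + 6·x₂ + 4]].
At the point, J = [[-12.2500, -8.0000], [-5.106531, -6.5000]] (det J = 38.772755).
Solving J·Δ = −F gives Δ = (0.0752, 0.4630).
Then the next iterate is (x₁, x₂)₁ = (-0.4248, -1.0370).

(-0.4248, -1.0370)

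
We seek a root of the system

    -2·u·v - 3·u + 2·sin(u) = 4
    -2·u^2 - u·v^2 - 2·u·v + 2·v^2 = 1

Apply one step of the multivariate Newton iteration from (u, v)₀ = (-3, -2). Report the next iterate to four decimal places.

(-0.1182, -0.3156)

At (-3, -2): F = (-7.282240, -11.0000).
Jacobian J = [[-2·v + 2·cos(u) - 3, -2·u], [-4·u - v^2 - 2·v, -2·u·v - 2·u + 4·v]].
At the point, J = [[-0.979985, 6.0000], [12.0000, -14.0000]] (det J = -58.280210).
Solving J·Δ = −F gives Δ = (2.8818, 1.6844).
Then the next iterate is (u, v)₁ = (-0.1182, -0.3156).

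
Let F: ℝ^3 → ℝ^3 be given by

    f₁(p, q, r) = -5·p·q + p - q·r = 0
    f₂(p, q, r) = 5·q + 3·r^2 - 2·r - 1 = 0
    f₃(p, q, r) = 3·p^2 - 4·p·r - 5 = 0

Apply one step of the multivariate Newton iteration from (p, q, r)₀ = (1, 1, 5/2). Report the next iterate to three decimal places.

(-0.572, 1.162, 1.072)

At (1, 1, 5/2): F = (-6.500, 17.750, -12.000).
Jacobian J = [[-5·q + 1, -5·p - r, -q], [0, 5, 6·r - 2], [6·p - 4·r, 0, -4·p]].
At the point, J = [[-4.000, -7.500, -1.000], [0.000, 5.000, 13.000], [-4.000, 0.000, -4.000]] (det J = 450.000).
Solving J·Δ = −F gives Δ = (-1.572, 0.162, -1.428).
Then the next iterate is (p, q, r)₁ = (-0.572, 1.162, 1.072).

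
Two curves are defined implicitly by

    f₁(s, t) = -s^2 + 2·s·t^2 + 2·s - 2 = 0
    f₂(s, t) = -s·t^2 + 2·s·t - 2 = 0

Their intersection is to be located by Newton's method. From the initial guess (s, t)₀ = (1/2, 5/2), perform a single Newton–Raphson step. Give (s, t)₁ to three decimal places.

At (1/2, 5/2): F = (5.000, -2.625).
Jacobian J = [[-2·s + 2·t^2 + 2, 4·s·t], [-t^2 + 2·t, -2·s·t + 2·s]].
At the point, J = [[13.500, 5.000], [-1.250, -1.500]] (det J = -14.000).
Solving J·Δ = −F gives Δ = (0.402, -2.085).
Then the next iterate is (s, t)₁ = (0.902, 0.415).

(0.902, 0.415)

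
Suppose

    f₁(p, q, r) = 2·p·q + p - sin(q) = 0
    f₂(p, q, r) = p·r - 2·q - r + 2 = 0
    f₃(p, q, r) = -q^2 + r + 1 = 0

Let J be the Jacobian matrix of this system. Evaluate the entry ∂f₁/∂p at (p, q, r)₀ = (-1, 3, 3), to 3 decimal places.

7.000

∂f₁/∂p = 2·q + 1.
At (-1, 3, 3) this is 7.000.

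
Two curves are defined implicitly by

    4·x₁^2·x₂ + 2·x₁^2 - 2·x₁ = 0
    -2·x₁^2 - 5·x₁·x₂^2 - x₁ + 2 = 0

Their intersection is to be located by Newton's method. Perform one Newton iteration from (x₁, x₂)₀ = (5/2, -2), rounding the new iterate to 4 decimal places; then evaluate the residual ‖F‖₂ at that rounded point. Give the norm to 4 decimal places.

At (5/2, -2): F = (-42.5000, -63.0000).
Jacobian J = [[8·x₁·x₂ + 4·x₁ - 2, 4·x₁^2], [-4·x₁ - 5·x₂^2 - 1, -10·x₁·x₂]].
At the point, J = [[-32.0000, 25.0000], [-31.0000, 50.0000]] (det J = -825.0000).
Solving J·Δ = −F gives Δ = (-0.6667, 0.8467).
Then the next iterate is (x₁, x₂)₁ = (1.8333, -1.1533).
Re-evaluating at (1.8333, -1.1533): F = (-12.449536, -18.747648), so ‖F‖₂ = 22.5048.

22.5048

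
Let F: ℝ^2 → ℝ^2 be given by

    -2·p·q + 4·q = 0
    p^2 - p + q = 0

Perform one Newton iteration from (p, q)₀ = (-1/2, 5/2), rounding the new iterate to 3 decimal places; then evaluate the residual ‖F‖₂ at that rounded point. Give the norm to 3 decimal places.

2.685

At (-1/2, 5/2): F = (12.500, 3.250).
Jacobian J = [[-2·q, -2·p + 4], [2·p - 1, 1]].
At the point, J = [[-5.000, 5.000], [-2.000, 1.000]] (det J = 5.000).
Solving J·Δ = −F gives Δ = (0.750, -1.750).
Then the next iterate is (p, q)₁ = (0.250, 0.750).
Re-evaluating at (0.250, 0.750): F = (2.625, 0.56250), so ‖F‖₂ = 2.685.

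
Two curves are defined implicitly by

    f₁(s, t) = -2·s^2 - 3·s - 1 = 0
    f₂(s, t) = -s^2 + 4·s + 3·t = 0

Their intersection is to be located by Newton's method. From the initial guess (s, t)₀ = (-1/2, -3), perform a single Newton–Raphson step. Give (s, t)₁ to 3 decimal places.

At (-1/2, -3): F = (0.000, -11.250).
Jacobian J = [[-4·s - 3, 0], [-2·s + 4, 3]].
At the point, J = [[-1.000, 0.000], [5.000, 3.000]] (det J = -3.000).
Solving J·Δ = −F gives Δ = (0.000, 3.750).
Then the next iterate is (s, t)₁ = (-0.500, 0.750).

(-0.500, 0.750)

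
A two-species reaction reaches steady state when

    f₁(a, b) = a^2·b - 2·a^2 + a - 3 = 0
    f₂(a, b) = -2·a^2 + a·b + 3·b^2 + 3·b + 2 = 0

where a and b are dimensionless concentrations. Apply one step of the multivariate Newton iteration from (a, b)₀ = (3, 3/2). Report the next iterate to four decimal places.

(4.0116, 2.2248)

At (3, 3/2): F = (-4.5000, -0.2500).
Jacobian J = [[2·a·b - 4·a + 1, a^2], [-4·a + b, a + 6·b + 3]].
At the point, J = [[-2.0000, 9.0000], [-10.5000, 15.0000]] (det J = 64.5000).
Solving J·Δ = −F gives Δ = (1.0116, 0.7248).
Then the next iterate is (a, b)₁ = (4.0116, 2.2248).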